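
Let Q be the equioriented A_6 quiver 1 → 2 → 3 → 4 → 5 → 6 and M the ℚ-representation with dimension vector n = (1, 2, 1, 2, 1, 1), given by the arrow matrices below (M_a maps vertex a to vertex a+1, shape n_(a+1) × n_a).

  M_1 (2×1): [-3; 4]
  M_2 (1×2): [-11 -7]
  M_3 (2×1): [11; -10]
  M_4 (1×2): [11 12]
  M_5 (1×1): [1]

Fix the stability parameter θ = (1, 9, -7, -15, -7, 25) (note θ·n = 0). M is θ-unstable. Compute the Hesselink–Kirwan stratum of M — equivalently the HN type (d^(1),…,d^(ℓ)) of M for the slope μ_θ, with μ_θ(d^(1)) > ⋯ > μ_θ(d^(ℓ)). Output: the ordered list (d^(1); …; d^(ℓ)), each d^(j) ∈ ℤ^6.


Interval decomposition of M: I[1,6], I[2,2], I[4,4].
HN type (ℓ=4): μ^(1)=25; μ^(2)=9; μ^(3)=-19/5; μ^(4)=-15

((0, 0, 0, 0, 0, 1); (0, 1, 0, 0, 0, 0); (1, 1, 1, 1, 1, 0); (0, 0, 0, 1, 0, 0))


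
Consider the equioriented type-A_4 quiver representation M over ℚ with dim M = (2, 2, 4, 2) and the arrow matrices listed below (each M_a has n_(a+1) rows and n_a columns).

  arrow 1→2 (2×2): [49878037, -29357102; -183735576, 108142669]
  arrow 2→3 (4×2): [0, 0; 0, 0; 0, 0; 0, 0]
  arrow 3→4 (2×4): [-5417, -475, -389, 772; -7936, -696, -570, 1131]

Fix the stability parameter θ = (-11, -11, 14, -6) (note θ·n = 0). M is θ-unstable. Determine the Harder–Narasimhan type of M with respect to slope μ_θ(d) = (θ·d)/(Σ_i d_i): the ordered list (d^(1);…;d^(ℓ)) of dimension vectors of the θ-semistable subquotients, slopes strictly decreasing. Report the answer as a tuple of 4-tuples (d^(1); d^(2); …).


Via rank(M_{q-1}∘⋯∘M_p): M ≅ I[1,2]^2, I[3,3]^2, I[3,4]^2.
μ_θ-semistable layers: μ^(1)=14; μ^(2)=4; μ^(3)=-11

((0, 0, 2, 0); (0, 0, 2, 2); (2, 2, 0, 0))


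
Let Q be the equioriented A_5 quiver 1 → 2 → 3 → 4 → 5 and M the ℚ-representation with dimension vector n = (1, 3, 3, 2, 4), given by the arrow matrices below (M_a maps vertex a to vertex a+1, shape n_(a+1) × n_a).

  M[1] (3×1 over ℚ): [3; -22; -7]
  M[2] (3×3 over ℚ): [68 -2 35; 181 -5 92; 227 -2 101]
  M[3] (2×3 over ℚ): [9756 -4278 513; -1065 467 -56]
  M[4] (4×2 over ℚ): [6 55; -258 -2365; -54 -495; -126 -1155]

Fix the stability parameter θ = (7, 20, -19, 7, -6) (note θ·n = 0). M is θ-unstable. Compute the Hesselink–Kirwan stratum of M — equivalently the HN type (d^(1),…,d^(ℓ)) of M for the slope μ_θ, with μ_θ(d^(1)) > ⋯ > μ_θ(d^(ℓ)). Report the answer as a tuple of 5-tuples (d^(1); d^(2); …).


Via rank(M_{q-1}∘⋯∘M_p): M ≅ I[1,3], I[2,4], I[2,5], I[5,5]^3.
μ_θ-semistable layers: μ^(1)=7; μ^(2)=8/3; μ^(3)=1/2; μ^(4)=-6

((0, 0, 0, 1, 0); (1, 1, 1, 0, 0); (0, 2, 2, 1, 1); (0, 0, 0, 0, 3))


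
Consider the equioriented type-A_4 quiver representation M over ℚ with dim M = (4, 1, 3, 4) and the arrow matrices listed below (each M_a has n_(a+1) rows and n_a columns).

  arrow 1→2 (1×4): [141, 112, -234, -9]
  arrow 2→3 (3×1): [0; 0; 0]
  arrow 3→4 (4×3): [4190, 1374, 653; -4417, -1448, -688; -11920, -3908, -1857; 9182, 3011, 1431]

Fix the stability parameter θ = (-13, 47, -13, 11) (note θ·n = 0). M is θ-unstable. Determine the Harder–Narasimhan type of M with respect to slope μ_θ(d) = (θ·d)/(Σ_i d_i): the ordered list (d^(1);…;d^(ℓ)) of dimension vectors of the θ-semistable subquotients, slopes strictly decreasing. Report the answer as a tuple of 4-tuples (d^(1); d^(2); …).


Via rank(M_{q-1}∘⋯∘M_p): M ≅ I[1,1]^3, I[1,2], I[3,4]^3, I[4,4].
μ_θ-semistable layers: μ^(1)=47; μ^(2)=11; μ^(3)=-13

((0, 1, 0, 0); (0, 0, 0, 4); (4, 0, 3, 0))


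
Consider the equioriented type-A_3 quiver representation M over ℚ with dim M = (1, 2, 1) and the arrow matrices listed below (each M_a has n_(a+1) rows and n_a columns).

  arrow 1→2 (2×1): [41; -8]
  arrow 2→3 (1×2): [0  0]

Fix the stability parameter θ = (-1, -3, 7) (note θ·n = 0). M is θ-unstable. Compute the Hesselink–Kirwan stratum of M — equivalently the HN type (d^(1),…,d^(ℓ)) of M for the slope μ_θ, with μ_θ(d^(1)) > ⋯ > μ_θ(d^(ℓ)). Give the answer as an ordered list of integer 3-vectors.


Interval decomposition of M: I[1,2], I[2,2], I[3,3].
HN type (ℓ=3): μ^(1)=7; μ^(2)=-2; μ^(3)=-3

((0, 0, 1); (1, 1, 0); (0, 1, 0))


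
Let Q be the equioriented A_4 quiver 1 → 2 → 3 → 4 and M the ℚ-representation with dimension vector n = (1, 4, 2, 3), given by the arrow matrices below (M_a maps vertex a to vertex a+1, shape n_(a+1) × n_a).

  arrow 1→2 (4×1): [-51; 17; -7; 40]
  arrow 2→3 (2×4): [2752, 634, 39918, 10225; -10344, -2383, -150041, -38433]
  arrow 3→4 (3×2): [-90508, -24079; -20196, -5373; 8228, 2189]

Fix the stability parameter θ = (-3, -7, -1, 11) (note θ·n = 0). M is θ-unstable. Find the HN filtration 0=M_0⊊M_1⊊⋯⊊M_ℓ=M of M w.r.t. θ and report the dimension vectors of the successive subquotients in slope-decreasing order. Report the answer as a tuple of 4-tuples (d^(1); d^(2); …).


Barcode: M ≅ I[1,2], I[2,2], I[2,3], I[2,4], I[4,4]^2. HN layers by μ_θ (4 steps, strictly decreasing):
  μ^(1)=11; μ^(2)=-1; μ^(3)=-5; μ^(4)=-7

((0, 0, 0, 3); (0, 0, 2, 0); (1, 1, 0, 0); (0, 3, 0, 0))


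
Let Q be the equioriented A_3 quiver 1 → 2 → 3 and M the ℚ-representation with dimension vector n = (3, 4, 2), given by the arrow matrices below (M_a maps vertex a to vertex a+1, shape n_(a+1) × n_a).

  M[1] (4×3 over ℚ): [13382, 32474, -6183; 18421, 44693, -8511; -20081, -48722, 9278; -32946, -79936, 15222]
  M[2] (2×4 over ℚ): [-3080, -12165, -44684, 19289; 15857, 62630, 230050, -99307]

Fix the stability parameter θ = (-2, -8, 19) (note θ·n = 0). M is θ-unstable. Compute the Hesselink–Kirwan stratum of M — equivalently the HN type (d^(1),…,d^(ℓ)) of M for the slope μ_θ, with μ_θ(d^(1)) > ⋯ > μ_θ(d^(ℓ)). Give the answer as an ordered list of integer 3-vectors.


Barcode: M ≅ I[1,2], I[1,3]^2, I[2,2]. HN layers by μ_θ (3 steps, strictly decreasing):
  μ^(1)=19; μ^(2)=-5; μ^(3)=-8

((0, 0, 2); (3, 3, 0); (0, 1, 0))


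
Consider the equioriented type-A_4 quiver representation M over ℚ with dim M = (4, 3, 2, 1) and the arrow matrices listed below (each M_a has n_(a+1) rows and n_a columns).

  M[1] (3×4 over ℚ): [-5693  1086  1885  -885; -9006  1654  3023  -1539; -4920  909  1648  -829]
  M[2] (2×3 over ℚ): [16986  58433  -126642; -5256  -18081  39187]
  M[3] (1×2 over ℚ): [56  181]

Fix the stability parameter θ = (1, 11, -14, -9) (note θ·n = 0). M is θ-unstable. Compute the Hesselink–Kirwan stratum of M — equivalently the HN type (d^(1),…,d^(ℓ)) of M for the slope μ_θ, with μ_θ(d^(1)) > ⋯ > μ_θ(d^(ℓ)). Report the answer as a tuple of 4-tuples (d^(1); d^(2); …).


Interval decomposition of M: I[1,1], I[1,2], I[1,3], I[1,4].
HN type (ℓ=4): μ^(1)=11; μ^(2)=1; μ^(3)=-2/3; μ^(4)=-11/4

((0, 1, 0, 0); (2, 0, 0, 0); (1, 1, 1, 0); (1, 1, 1, 1))


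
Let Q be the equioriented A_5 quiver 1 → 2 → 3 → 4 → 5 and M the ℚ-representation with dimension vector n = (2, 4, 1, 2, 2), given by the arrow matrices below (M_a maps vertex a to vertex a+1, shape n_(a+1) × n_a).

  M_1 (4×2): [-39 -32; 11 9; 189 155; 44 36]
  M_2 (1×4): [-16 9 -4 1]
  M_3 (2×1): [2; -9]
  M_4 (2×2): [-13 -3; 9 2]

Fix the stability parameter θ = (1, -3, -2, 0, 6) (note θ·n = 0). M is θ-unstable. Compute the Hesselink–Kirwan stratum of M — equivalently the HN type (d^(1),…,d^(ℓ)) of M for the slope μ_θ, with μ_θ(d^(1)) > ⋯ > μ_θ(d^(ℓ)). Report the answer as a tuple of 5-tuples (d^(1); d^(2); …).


Interval decomposition of M: I[1,2], I[1,5], I[2,2]^2, I[4,5].
HN type (ℓ=5): μ^(1)=6; μ^(2)=0; μ^(3)=-1; μ^(4)=-4/3; μ^(5)=-3

((0, 0, 0, 0, 2); (0, 0, 0, 2, 0); (1, 1, 0, 0, 0); (1, 1, 1, 0, 0); (0, 2, 0, 0, 0))


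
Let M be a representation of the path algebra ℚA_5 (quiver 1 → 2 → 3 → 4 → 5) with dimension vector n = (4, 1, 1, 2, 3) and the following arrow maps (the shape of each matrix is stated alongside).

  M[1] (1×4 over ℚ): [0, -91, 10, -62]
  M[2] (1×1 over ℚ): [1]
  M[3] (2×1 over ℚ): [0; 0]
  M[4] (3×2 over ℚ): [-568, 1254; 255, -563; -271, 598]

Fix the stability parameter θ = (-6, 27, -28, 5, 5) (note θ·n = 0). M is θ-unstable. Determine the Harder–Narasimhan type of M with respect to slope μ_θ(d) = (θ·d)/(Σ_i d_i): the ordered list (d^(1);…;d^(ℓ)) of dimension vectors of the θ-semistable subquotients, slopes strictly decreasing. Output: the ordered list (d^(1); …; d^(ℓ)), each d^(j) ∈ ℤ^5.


Interval decomposition of M: I[1,1]^3, I[1,3], I[4,5]^2, I[5,5].
HN type (ℓ=3): μ^(1)=5; μ^(2)=-1/2; μ^(3)=-6

((0, 0, 0, 2, 3); (0, 1, 1, 0, 0); (4, 0, 0, 0, 0))


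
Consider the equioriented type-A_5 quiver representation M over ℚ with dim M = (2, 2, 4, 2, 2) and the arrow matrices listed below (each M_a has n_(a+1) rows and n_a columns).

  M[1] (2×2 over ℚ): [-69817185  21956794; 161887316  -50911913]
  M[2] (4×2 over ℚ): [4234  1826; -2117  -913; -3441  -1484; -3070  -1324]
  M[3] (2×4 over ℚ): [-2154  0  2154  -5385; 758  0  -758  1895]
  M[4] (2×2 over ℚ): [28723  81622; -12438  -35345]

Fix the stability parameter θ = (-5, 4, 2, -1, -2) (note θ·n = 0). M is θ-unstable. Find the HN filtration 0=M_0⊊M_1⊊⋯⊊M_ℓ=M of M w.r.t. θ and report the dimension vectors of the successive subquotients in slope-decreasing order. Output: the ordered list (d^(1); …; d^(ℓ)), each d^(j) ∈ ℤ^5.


Barcode: M ≅ I[1,3]^2, I[3,3], I[3,5], I[4,5]. HN layers by μ_θ (5 steps, strictly decreasing):
  μ^(1)=3; μ^(2)=2; μ^(3)=-1/3; μ^(4)=-3/2; μ^(5)=-5

((0, 2, 2, 0, 0); (0, 0, 1, 0, 0); (0, 0, 1, 1, 1); (0, 0, 0, 1, 1); (2, 0, 0, 0, 0))


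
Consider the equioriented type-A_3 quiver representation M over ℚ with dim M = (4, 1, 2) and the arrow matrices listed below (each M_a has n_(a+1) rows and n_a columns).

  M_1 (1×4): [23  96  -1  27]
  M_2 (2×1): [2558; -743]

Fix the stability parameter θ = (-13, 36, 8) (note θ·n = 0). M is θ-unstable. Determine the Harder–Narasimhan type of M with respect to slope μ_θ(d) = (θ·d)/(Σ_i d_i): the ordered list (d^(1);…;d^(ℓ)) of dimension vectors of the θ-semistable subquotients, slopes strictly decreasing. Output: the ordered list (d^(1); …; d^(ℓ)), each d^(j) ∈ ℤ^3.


Barcode: M ≅ I[1,1]^3, I[1,3], I[3,3]. HN layers by μ_θ (3 steps, strictly decreasing):
  μ^(1)=22; μ^(2)=8; μ^(3)=-13

((0, 1, 1); (0, 0, 1); (4, 0, 0))


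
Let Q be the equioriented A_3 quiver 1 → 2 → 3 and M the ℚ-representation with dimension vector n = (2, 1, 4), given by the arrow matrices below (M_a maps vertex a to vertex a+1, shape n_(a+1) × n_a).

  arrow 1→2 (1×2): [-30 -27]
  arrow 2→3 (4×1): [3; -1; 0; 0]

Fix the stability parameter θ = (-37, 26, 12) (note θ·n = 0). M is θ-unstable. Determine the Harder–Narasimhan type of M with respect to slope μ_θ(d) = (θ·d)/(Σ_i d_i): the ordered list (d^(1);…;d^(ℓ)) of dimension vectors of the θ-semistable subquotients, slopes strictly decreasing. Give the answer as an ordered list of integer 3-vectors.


Via rank(M_{q-1}∘⋯∘M_p): M ≅ I[1,1], I[1,3], I[3,3]^3.
μ_θ-semistable layers: μ^(1)=19; μ^(2)=12; μ^(3)=-37

((0, 1, 1); (0, 0, 3); (2, 0, 0))


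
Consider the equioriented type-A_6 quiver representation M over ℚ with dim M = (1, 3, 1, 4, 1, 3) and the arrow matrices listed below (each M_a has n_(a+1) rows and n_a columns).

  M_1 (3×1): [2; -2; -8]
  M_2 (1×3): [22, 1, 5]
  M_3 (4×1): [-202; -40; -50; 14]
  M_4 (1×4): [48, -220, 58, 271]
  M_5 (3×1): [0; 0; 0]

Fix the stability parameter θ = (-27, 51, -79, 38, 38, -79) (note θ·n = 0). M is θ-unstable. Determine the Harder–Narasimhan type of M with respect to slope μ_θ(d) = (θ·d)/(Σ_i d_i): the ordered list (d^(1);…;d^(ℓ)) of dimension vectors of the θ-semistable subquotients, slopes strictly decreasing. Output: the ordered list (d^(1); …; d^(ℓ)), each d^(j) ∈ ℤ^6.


Barcode: M ≅ I[1,5], I[2,2]^2, I[4,4]^3, I[6,6]^3. HN layers by μ_θ (5 steps, strictly decreasing):
  μ^(1)=51; μ^(2)=38; μ^(3)=-14; μ^(4)=-27; μ^(5)=-79

((0, 2, 0, 0, 0, 0); (0, 0, 0, 4, 1, 0); (0, 1, 1, 0, 0, 0); (1, 0, 0, 0, 0, 0); (0, 0, 0, 0, 0, 3))


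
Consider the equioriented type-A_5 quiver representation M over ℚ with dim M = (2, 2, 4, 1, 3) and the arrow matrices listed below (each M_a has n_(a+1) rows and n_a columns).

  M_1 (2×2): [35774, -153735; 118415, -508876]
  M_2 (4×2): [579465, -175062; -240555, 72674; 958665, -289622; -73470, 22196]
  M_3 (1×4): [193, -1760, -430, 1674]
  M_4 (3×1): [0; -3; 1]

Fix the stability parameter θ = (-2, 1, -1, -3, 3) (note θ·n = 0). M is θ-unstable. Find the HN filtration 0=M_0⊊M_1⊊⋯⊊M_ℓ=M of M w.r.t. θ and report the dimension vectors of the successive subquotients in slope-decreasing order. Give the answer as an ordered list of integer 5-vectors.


Via rank(M_{q-1}∘⋯∘M_p): M ≅ I[1,2], I[1,5], I[3,3]^3, I[5,5]^2.
μ_θ-semistable layers: μ^(1)=3; μ^(2)=1; μ^(3)=-1; μ^(4)=-2

((0, 0, 0, 0, 3); (0, 1, 0, 0, 0); (0, 1, 4, 1, 0); (2, 0, 0, 0, 0))


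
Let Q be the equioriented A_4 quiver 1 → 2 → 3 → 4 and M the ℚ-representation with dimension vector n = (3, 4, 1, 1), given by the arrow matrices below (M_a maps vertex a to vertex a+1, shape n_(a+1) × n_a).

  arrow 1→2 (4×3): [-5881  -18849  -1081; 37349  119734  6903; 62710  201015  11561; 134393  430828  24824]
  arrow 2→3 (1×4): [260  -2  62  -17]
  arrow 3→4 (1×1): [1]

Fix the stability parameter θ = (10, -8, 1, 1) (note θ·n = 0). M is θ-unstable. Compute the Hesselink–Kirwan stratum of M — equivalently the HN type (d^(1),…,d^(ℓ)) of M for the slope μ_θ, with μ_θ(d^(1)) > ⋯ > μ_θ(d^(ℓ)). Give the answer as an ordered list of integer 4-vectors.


Barcode: M ≅ I[1,2]^2, I[1,4], I[2,2]. HN layers by μ_θ (2 steps, strictly decreasing):
  μ^(1)=1; μ^(2)=-8

((3, 3, 1, 1); (0, 1, 0, 0))


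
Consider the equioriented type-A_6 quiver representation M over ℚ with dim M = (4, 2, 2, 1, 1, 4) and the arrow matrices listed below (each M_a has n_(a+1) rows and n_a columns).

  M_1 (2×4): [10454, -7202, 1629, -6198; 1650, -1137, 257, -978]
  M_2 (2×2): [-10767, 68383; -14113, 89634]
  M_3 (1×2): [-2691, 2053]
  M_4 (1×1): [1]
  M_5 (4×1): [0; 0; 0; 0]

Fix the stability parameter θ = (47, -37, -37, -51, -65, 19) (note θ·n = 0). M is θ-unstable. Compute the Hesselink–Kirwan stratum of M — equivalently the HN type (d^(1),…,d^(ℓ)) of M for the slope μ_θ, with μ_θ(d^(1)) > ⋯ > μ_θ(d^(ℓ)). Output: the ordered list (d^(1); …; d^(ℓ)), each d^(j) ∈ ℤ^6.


Interval decomposition of M: I[1,1]^2, I[1,3], I[1,5], I[6,6]^4.
HN type (ℓ=4): μ^(1)=47; μ^(2)=19; μ^(3)=-9; μ^(4)=-143/5

((2, 0, 0, 0, 0, 0); (0, 0, 0, 0, 0, 4); (1, 1, 1, 0, 0, 0); (1, 1, 1, 1, 1, 0))


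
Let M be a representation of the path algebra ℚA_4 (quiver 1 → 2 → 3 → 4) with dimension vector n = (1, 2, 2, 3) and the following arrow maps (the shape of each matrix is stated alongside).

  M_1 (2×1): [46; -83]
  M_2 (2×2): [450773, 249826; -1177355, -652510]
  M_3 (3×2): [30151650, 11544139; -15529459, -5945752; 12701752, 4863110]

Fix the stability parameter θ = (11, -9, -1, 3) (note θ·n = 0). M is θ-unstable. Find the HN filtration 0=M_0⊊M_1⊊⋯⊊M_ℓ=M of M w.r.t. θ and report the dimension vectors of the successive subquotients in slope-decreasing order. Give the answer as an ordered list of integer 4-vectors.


Barcode: M ≅ I[1,2], I[2,4], I[3,4], I[4,4]. HN layers by μ_θ (4 steps, strictly decreasing):
  μ^(1)=3; μ^(2)=1; μ^(3)=-1; μ^(4)=-9

((0, 0, 0, 3); (1, 1, 0, 0); (0, 0, 2, 0); (0, 1, 0, 0))


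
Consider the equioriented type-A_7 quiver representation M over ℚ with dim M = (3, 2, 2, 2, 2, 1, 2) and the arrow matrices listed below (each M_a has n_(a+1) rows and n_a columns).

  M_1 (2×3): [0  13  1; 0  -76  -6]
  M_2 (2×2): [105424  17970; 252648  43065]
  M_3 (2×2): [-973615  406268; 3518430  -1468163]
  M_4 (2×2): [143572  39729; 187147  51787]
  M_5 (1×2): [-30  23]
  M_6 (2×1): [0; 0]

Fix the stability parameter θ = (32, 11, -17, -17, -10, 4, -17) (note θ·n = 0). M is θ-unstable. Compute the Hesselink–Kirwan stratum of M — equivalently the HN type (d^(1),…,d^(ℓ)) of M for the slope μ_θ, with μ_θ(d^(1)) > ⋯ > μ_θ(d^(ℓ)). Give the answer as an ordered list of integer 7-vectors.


Via rank(M_{q-1}∘⋯∘M_p): M ≅ I[1,1], I[1,2], I[1,6], I[3,5], I[7,7]^2.
μ_θ-semistable layers: μ^(1)=32; μ^(2)=43/2; μ^(3)=4; μ^(4)=-1/5; μ^(5)=-10; μ^(6)=-17

((1, 0, 0, 0, 0, 0, 0); (1, 1, 0, 0, 0, 0, 0); (0, 0, 0, 0, 0, 1, 0); (1, 1, 1, 1, 1, 0, 0); (0, 0, 0, 0, 1, 0, 0); (0, 0, 1, 1, 0, 0, 2))


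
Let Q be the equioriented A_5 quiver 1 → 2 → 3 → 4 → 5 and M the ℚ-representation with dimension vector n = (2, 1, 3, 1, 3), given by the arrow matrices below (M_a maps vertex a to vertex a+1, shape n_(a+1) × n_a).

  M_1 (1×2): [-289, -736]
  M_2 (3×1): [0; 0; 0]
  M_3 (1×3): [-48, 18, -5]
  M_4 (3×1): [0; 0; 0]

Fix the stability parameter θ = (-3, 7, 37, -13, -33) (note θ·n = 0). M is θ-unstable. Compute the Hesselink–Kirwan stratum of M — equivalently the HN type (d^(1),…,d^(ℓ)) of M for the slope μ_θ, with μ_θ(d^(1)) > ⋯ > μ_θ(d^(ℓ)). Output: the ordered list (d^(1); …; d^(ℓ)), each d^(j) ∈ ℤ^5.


Interval decomposition of M: I[1,1], I[1,2], I[3,3]^2, I[3,4], I[5,5]^3.
HN type (ℓ=5): μ^(1)=37; μ^(2)=12; μ^(3)=7; μ^(4)=-3; μ^(5)=-33

((0, 0, 2, 0, 0); (0, 0, 1, 1, 0); (0, 1, 0, 0, 0); (2, 0, 0, 0, 0); (0, 0, 0, 0, 3))


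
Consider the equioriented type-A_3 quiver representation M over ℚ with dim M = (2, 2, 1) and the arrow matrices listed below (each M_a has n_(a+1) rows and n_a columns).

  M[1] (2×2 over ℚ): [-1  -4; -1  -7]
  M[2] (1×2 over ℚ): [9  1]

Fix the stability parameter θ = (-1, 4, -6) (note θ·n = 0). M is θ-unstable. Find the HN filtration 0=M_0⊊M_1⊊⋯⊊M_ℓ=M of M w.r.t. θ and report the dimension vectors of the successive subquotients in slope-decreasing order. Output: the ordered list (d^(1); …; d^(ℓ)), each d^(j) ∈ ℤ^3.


Via rank(M_{q-1}∘⋯∘M_p): M ≅ I[1,2], I[1,3].
μ_θ-semistable layers: μ^(1)=4; μ^(2)=-1

((0, 1, 0); (2, 1, 1))


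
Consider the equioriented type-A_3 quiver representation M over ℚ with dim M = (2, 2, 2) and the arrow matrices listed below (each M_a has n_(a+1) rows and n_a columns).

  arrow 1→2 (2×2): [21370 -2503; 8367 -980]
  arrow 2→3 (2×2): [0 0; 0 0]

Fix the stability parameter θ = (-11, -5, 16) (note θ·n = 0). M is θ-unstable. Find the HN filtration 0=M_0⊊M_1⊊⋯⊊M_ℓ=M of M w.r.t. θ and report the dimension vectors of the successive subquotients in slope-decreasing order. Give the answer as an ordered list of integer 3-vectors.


Interval decomposition of M: I[1,2]^2, I[3,3]^2.
HN type (ℓ=3): μ^(1)=16; μ^(2)=-5; μ^(3)=-11

((0, 0, 2); (0, 2, 0); (2, 0, 0))


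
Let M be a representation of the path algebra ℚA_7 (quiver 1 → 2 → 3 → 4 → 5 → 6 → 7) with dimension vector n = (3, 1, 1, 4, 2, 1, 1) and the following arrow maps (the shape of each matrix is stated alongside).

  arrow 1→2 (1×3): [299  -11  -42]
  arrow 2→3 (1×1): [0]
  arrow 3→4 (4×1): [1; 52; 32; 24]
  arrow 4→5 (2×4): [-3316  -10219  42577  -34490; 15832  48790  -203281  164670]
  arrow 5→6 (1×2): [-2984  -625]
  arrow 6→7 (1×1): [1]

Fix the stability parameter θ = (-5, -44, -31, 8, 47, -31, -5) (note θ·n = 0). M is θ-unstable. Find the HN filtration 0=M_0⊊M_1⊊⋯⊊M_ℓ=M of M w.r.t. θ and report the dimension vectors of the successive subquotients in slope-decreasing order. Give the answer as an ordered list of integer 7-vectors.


Via rank(M_{q-1}∘⋯∘M_p): M ≅ I[1,1]^2, I[1,2], I[3,4], I[4,4], I[4,5], I[4,7].
μ_θ-semistable layers: μ^(1)=47; μ^(2)=8; μ^(3)=19/4; μ^(4)=-5; μ^(5)=-49/2; μ^(6)=-31

((0, 0, 0, 0, 1, 0, 0); (0, 0, 0, 3, 0, 0, 0); (0, 0, 0, 1, 1, 1, 1); (2, 0, 0, 0, 0, 0, 0); (1, 1, 0, 0, 0, 0, 0); (0, 0, 1, 0, 0, 0, 0))


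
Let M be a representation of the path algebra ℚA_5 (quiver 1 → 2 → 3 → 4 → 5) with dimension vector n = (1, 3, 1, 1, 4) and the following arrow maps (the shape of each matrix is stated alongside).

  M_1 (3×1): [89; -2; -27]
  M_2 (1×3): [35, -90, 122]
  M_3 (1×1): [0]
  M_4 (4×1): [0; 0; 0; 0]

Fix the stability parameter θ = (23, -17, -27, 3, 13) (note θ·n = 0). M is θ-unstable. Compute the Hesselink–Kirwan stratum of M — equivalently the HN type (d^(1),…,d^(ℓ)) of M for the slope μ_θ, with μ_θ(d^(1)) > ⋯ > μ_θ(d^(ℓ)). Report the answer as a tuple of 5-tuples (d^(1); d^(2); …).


Interval decomposition of M: I[1,3], I[2,2]^2, I[4,4], I[5,5]^4.
HN type (ℓ=4): μ^(1)=13; μ^(2)=3; μ^(3)=-7; μ^(4)=-17

((0, 0, 0, 0, 4); (0, 0, 0, 1, 0); (1, 1, 1, 0, 0); (0, 2, 0, 0, 0))


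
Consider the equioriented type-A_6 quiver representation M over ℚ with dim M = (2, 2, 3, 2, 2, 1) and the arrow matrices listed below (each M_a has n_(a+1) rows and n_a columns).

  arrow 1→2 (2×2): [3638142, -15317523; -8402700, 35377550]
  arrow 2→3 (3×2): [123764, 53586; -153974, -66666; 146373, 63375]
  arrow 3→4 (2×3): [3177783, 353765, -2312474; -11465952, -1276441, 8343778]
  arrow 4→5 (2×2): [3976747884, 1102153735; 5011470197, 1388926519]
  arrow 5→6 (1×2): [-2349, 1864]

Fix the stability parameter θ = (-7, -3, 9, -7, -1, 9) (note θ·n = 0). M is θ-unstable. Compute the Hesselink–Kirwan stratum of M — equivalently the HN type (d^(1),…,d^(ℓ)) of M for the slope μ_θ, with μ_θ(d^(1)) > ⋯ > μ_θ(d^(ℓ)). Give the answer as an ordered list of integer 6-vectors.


Via rank(M_{q-1}∘⋯∘M_p): M ≅ I[1,1], I[1,3], I[2,5], I[3,6].
μ_θ-semistable layers: μ^(1)=9; μ^(2)=1/3; μ^(3)=-3; μ^(4)=-7

((0, 0, 1, 0, 0, 1); (0, 0, 2, 2, 2, 0); (0, 2, 0, 0, 0, 0); (2, 0, 0, 0, 0, 0))


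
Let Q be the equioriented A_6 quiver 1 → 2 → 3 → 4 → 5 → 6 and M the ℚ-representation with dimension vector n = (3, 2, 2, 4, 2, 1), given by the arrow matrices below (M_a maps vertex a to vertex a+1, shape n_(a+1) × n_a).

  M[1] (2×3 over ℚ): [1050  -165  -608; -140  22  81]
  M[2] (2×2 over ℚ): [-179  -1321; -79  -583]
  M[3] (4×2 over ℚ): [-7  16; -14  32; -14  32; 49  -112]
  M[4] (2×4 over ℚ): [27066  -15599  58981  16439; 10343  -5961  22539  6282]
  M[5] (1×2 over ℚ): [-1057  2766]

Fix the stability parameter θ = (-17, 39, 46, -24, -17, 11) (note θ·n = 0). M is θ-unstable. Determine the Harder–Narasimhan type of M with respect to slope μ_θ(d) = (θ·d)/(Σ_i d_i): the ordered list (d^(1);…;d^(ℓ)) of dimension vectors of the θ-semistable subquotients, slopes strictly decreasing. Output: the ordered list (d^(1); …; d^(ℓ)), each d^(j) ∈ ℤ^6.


Interval decomposition of M: I[1,1], I[1,3], I[1,6], I[4,4]^2, I[4,5].
HN type (ℓ=5): μ^(1)=46; μ^(2)=39; μ^(3)=11; μ^(4)=-17; μ^(5)=-24

((0, 0, 1, 0, 0, 0); (0, 1, 0, 0, 0, 0); (0, 1, 1, 1, 1, 1); (3, 0, 0, 0, 1, 0); (0, 0, 0, 3, 0, 0))


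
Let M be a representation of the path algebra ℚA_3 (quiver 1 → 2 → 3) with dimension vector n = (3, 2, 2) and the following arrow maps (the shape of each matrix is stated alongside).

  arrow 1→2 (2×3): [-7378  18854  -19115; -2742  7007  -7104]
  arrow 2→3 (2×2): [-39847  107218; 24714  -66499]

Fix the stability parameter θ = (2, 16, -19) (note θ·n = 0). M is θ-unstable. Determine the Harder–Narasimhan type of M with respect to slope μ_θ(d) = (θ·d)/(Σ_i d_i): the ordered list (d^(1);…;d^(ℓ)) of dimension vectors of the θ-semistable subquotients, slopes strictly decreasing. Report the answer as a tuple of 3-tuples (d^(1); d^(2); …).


Via rank(M_{q-1}∘⋯∘M_p): M ≅ I[1,1], I[1,3]^2.
μ_θ-semistable layers: μ^(1)=2; μ^(2)=-1/3

((1, 0, 0); (2, 2, 2))


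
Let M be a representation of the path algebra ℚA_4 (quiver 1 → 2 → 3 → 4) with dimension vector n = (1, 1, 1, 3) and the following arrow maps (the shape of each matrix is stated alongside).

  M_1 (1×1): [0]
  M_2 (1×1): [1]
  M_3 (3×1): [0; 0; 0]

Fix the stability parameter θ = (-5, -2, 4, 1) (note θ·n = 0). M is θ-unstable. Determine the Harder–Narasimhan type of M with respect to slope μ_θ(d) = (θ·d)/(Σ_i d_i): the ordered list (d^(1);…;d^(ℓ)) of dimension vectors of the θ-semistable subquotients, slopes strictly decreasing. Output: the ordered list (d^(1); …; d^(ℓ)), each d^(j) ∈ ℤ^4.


Barcode: M ≅ I[1,1], I[2,3], I[4,4]^3. HN layers by μ_θ (4 steps, strictly decreasing):
  μ^(1)=4; μ^(2)=1; μ^(3)=-2; μ^(4)=-5

((0, 0, 1, 0); (0, 0, 0, 3); (0, 1, 0, 0); (1, 0, 0, 0))


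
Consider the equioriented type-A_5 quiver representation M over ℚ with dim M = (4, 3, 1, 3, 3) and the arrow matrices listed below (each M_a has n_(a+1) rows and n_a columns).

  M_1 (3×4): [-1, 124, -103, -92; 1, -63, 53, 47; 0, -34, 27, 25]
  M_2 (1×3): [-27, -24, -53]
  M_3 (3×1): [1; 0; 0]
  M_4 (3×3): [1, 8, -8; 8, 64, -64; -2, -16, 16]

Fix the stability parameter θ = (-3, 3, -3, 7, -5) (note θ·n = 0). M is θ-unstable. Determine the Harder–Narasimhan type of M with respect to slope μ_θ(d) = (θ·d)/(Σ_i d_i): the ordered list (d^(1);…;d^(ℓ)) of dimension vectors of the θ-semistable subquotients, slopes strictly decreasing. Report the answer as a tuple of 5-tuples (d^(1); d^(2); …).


Via rank(M_{q-1}∘⋯∘M_p): M ≅ I[1,1], I[1,2]^2, I[1,5], I[4,4]^2, I[5,5]^2.
μ_θ-semistable layers: μ^(1)=7; μ^(2)=3; μ^(3)=1; μ^(4)=0; μ^(5)=-3; μ^(6)=-5

((0, 0, 0, 2, 0); (0, 2, 0, 0, 0); (0, 0, 0, 1, 1); (0, 1, 1, 0, 0); (4, 0, 0, 0, 0); (0, 0, 0, 0, 2))


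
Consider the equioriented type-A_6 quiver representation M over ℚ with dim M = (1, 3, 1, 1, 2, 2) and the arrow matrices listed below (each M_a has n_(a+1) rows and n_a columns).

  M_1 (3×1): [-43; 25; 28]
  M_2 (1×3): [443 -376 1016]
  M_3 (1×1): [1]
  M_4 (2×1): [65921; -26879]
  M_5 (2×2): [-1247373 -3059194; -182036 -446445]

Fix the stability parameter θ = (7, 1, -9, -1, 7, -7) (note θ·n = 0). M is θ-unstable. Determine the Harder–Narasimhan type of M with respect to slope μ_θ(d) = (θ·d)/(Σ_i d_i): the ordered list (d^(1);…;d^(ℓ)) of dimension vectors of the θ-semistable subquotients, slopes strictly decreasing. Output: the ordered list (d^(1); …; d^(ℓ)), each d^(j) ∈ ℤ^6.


Via rank(M_{q-1}∘⋯∘M_p): M ≅ I[1,6], I[2,2]^2, I[5,6].
μ_θ-semistable layers: μ^(1)=1; μ^(2)=0; μ^(3)=-1/2

((0, 2, 0, 0, 0, 0); (0, 0, 0, 0, 2, 2); (1, 1, 1, 1, 0, 0))


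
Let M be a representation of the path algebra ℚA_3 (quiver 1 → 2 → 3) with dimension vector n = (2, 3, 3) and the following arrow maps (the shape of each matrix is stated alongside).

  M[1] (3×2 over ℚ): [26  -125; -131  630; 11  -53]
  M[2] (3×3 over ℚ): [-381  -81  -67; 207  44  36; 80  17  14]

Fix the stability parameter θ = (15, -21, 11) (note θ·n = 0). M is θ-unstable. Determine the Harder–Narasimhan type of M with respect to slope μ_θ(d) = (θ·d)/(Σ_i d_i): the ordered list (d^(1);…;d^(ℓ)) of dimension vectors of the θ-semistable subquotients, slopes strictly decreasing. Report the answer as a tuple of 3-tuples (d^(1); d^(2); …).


Barcode: M ≅ I[1,3]^2, I[2,3]. HN layers by μ_θ (3 steps, strictly decreasing):
  μ^(1)=11; μ^(2)=-3; μ^(3)=-21

((0, 0, 3); (2, 2, 0); (0, 1, 0))


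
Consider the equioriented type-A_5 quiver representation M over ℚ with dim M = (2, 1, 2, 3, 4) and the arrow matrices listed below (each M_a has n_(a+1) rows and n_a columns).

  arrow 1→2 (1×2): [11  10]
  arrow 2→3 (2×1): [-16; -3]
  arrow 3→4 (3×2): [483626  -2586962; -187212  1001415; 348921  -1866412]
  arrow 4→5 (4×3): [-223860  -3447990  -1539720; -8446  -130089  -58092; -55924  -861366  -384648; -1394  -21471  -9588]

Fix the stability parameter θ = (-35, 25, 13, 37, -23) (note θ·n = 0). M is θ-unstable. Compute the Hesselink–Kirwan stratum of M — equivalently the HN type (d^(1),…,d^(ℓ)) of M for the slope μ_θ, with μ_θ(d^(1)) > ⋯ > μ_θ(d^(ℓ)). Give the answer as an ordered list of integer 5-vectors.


Barcode: M ≅ I[1,1], I[1,5], I[3,4], I[4,4], I[5,5]^3. HN layers by μ_θ (4 steps, strictly decreasing):
  μ^(1)=37; μ^(2)=13; μ^(3)=-23; μ^(4)=-35

((0, 0, 0, 2, 0); (0, 1, 2, 1, 1); (0, 0, 0, 0, 3); (2, 0, 0, 0, 0))


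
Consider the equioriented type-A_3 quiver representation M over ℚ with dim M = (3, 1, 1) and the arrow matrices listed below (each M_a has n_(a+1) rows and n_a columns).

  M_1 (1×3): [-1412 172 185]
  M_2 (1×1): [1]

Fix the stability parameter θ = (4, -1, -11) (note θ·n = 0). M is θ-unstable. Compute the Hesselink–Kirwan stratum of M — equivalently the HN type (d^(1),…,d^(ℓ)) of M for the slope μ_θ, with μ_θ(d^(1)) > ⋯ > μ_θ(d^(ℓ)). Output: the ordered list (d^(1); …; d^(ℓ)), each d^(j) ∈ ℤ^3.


Via rank(M_{q-1}∘⋯∘M_p): M ≅ I[1,1]^2, I[1,3].
μ_θ-semistable layers: μ^(1)=4; μ^(2)=-8/3

((2, 0, 0); (1, 1, 1))


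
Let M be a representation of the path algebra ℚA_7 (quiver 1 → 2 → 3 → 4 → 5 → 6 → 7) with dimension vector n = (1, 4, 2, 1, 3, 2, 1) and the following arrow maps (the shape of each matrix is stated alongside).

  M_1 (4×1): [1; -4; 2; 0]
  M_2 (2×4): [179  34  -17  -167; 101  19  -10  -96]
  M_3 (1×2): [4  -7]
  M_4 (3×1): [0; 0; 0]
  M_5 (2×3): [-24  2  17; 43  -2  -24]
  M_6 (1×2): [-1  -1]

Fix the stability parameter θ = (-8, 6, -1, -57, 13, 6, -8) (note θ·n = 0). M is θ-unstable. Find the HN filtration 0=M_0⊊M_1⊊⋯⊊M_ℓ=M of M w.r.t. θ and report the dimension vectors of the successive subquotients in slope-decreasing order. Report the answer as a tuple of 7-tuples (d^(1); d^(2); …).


Via rank(M_{q-1}∘⋯∘M_p): M ≅ I[1,4], I[2,2]^2, I[2,3], I[5,5], I[5,6], I[5,7].
μ_θ-semistable layers: μ^(1)=13; μ^(2)=19/2; μ^(3)=6; μ^(4)=11/3; μ^(5)=5/2; μ^(6)=-15

((0, 0, 0, 0, 1, 0, 0); (0, 0, 0, 0, 1, 1, 0); (0, 2, 0, 0, 0, 0, 0); (0, 0, 0, 0, 1, 1, 1); (0, 1, 1, 0, 0, 0, 0); (1, 1, 1, 1, 0, 0, 0))


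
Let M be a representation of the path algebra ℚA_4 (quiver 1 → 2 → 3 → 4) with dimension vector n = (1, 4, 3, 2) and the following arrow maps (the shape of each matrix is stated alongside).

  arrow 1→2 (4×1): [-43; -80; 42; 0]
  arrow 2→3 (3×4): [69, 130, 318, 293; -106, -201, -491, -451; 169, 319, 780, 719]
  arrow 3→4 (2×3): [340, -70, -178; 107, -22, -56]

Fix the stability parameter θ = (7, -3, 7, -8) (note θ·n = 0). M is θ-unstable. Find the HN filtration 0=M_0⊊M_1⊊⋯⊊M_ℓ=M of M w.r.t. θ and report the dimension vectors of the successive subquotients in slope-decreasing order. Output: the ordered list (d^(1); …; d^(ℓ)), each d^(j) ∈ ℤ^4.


Via rank(M_{q-1}∘⋯∘M_p): M ≅ I[1,4], I[2,2], I[2,3], I[2,4].
μ_θ-semistable layers: μ^(1)=7; μ^(2)=3/4; μ^(3)=-1/2; μ^(4)=-3

((0, 0, 1, 0); (1, 1, 1, 1); (0, 0, 1, 1); (0, 3, 0, 0))


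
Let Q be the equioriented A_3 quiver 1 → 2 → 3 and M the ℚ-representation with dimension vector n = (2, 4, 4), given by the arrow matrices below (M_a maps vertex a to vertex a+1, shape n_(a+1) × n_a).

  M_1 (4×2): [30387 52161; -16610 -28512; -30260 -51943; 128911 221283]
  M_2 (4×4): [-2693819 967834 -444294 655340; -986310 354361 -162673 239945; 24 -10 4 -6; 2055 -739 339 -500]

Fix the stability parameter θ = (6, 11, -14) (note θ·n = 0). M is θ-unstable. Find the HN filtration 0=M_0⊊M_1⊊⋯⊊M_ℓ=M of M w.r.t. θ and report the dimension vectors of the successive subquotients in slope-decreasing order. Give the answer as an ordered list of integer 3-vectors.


Barcode: M ≅ I[1,3]^2, I[2,3]^2. HN layers by μ_θ (2 steps, strictly decreasing):
  μ^(1)=1; μ^(2)=-3/2

((2, 2, 2); (0, 2, 2))


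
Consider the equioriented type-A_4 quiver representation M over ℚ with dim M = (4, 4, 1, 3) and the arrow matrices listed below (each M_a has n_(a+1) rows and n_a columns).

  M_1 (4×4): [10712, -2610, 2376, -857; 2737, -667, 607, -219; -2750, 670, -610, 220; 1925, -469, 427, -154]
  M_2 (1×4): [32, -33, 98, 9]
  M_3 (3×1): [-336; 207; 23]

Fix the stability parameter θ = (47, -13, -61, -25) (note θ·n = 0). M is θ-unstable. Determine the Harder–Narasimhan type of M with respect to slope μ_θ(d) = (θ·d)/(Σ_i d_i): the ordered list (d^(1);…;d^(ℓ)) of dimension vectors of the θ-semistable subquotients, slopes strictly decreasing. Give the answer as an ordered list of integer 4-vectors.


Barcode: M ≅ I[1,1]^2, I[1,2], I[1,4], I[2,2]^2, I[4,4]^2. HN layers by μ_θ (4 steps, strictly decreasing):
  μ^(1)=47; μ^(2)=17; μ^(3)=-13; μ^(4)=-25

((2, 0, 0, 0); (1, 1, 0, 0); (1, 3, 1, 1); (0, 0, 0, 2))


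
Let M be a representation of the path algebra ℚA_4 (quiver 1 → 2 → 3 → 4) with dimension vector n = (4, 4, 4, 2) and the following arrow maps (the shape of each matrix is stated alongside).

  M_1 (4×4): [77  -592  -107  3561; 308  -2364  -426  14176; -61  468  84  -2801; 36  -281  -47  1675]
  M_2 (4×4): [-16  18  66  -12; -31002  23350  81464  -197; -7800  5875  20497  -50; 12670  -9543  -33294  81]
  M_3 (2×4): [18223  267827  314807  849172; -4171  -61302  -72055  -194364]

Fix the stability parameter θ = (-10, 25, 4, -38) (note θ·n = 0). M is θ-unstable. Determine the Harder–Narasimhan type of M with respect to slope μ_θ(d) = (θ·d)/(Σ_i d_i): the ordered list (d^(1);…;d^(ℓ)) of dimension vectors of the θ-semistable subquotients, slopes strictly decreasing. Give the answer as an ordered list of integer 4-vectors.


Via rank(M_{q-1}∘⋯∘M_p): M ≅ I[1,1], I[1,3], I[1,4]^2, I[2,2], I[3,3].
μ_θ-semistable layers: μ^(1)=25; μ^(2)=29/2; μ^(3)=4; μ^(4)=-3; μ^(5)=-10

((0, 1, 0, 0); (0, 1, 1, 0); (0, 0, 1, 0); (0, 2, 2, 2); (4, 0, 0, 0))


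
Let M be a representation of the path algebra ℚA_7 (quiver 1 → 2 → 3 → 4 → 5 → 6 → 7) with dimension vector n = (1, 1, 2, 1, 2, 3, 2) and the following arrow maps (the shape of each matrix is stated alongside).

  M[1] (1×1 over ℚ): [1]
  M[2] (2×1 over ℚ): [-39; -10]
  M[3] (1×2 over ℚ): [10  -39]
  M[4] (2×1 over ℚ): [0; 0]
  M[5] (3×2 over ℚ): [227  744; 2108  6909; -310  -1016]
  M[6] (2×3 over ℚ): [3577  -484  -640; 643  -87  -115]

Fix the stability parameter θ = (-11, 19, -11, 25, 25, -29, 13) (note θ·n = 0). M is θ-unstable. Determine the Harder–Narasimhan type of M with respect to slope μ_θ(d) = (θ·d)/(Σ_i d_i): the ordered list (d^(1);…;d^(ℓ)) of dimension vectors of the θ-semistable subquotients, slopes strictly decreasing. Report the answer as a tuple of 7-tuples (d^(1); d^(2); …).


Interval decomposition of M: I[1,3], I[3,4], I[5,7]^2, I[6,6].
HN type (ℓ=6): μ^(1)=25; μ^(2)=13; μ^(3)=4; μ^(4)=-2; μ^(5)=-11; μ^(6)=-29

((0, 0, 0, 1, 0, 0, 0); (0, 0, 0, 0, 0, 0, 2); (0, 1, 1, 0, 0, 0, 0); (0, 0, 0, 0, 2, 2, 0); (1, 0, 1, 0, 0, 0, 0); (0, 0, 0, 0, 0, 1, 0))


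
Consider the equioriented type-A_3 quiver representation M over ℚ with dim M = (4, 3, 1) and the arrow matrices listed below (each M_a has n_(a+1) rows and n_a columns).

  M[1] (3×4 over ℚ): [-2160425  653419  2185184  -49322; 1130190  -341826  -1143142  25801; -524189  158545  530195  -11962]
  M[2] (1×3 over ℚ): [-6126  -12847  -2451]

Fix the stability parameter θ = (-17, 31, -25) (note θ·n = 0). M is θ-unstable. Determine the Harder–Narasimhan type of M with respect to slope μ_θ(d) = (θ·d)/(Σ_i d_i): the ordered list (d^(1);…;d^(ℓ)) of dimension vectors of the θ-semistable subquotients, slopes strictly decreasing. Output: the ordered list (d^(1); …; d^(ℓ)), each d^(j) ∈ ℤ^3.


Via rank(M_{q-1}∘⋯∘M_p): M ≅ I[1,1], I[1,2]^2, I[1,3].
μ_θ-semistable layers: μ^(1)=31; μ^(2)=3; μ^(3)=-17

((0, 2, 0); (0, 1, 1); (4, 0, 0))


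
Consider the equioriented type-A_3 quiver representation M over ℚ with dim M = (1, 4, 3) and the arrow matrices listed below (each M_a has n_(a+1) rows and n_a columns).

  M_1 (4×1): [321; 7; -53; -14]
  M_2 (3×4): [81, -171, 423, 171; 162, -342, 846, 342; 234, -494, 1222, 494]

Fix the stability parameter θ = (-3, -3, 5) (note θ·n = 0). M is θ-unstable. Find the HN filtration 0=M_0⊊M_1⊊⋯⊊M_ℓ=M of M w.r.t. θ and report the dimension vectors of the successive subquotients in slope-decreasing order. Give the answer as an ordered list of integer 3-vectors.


Barcode: M ≅ I[1,3], I[2,2]^3, I[3,3]^2. HN layers by μ_θ (2 steps, strictly decreasing):
  μ^(1)=5; μ^(2)=-3

((0, 0, 3); (1, 4, 0))


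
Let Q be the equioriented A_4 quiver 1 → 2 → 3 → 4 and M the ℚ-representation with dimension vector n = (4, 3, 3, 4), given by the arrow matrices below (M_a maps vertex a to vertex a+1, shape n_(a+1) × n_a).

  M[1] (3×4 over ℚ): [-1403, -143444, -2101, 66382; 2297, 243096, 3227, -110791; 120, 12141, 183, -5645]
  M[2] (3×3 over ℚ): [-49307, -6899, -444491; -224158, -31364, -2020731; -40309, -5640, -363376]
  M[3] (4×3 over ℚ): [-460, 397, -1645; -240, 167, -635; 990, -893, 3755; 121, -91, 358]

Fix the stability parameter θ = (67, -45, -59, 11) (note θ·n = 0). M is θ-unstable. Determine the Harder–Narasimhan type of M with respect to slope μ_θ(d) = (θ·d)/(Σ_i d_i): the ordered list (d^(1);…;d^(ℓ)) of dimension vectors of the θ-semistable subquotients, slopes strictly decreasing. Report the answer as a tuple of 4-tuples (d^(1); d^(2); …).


Via rank(M_{q-1}∘⋯∘M_p): M ≅ I[1,1], I[1,3], I[1,4]^2, I[4,4]^2.
μ_θ-semistable layers: μ^(1)=67; μ^(2)=11; μ^(3)=-37/3

((1, 0, 0, 0); (0, 0, 0, 4); (3, 3, 3, 0))


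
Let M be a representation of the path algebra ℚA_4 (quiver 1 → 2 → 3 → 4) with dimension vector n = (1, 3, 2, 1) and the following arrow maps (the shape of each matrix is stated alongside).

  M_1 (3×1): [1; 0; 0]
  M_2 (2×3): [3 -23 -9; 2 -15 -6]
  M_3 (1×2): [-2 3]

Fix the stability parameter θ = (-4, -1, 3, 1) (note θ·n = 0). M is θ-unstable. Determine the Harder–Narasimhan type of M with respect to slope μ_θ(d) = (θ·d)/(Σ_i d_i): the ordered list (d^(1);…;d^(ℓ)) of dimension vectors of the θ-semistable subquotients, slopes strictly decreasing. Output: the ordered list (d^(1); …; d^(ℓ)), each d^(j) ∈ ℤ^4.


Via rank(M_{q-1}∘⋯∘M_p): M ≅ I[1,3], I[2,2], I[2,4].
μ_θ-semistable layers: μ^(1)=3; μ^(2)=2; μ^(3)=-1; μ^(4)=-4

((0, 0, 1, 0); (0, 0, 1, 1); (0, 3, 0, 0); (1, 0, 0, 0))


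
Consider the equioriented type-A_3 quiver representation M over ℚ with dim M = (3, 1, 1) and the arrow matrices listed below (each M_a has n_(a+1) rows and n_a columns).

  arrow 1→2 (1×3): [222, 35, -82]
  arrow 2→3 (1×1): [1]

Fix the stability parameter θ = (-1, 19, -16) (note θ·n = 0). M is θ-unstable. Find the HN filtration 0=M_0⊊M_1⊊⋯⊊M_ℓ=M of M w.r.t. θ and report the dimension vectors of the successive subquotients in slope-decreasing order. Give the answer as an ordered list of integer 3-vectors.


Barcode: M ≅ I[1,1]^2, I[1,3]. HN layers by μ_θ (2 steps, strictly decreasing):
  μ^(1)=3/2; μ^(2)=-1

((0, 1, 1); (3, 0, 0))


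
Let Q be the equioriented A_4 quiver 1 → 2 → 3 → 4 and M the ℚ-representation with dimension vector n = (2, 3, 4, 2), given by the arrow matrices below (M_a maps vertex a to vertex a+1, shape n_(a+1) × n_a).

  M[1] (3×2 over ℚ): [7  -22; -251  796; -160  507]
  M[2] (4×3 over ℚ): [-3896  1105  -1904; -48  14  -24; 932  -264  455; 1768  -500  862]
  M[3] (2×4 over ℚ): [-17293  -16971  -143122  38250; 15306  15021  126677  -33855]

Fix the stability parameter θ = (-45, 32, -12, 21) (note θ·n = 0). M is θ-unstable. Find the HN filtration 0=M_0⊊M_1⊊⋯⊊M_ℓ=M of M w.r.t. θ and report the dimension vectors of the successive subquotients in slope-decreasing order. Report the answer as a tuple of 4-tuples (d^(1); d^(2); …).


Interval decomposition of M: I[1,4]^2, I[2,2], I[3,3]^2.
HN type (ℓ=5): μ^(1)=32; μ^(2)=21; μ^(3)=10; μ^(4)=-12; μ^(5)=-45

((0, 1, 0, 0); (0, 0, 0, 2); (0, 2, 2, 0); (0, 0, 2, 0); (2, 0, 0, 0))
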